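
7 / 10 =0.70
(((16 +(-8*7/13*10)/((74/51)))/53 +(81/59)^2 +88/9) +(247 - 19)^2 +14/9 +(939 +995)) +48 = 14370462170963/266223399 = 53978.96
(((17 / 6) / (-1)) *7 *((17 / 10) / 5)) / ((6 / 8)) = -2023 / 225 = -8.99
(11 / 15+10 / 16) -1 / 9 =449 / 360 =1.25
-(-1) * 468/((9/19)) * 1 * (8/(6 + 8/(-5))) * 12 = 237120/11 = 21556.36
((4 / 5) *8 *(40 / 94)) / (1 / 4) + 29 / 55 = 29523 / 2585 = 11.42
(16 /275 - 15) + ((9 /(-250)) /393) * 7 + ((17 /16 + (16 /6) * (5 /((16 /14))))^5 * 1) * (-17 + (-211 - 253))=-7377770844148194460039 /45896564736000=-160747778.98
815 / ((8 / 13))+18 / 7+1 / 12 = 1327.03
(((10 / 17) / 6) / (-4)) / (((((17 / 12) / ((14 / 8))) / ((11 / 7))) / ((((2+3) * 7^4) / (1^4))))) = -660275 / 1156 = -571.17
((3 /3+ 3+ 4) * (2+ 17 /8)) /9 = 11 /3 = 3.67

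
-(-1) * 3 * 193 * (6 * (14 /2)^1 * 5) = 121590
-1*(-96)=96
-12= -12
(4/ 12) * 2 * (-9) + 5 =-1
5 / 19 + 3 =62 / 19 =3.26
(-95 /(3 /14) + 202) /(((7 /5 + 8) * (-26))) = 1810 /1833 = 0.99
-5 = -5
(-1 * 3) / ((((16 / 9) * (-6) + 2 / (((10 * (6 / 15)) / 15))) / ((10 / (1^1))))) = 9.47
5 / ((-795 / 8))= -8 / 159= -0.05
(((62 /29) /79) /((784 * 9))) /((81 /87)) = 31 /7525224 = 0.00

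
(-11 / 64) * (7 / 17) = -77 / 1088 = -0.07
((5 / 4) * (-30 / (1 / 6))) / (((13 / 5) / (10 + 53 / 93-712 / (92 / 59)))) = 357778875 / 9269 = 38599.51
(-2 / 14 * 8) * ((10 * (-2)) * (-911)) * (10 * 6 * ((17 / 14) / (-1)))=74337600 / 49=1517093.88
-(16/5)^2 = -256/25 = -10.24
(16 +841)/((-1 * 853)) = -857/853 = -1.00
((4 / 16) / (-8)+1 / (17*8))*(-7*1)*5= 0.84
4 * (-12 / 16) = -3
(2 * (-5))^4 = 10000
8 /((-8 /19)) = -19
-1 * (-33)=33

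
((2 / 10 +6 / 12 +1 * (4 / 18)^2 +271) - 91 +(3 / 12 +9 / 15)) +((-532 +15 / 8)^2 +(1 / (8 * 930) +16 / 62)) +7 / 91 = 2937498654587 / 10445760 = 281214.45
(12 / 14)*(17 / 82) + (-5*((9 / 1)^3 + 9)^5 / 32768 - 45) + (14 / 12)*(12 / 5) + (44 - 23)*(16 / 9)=-147256675317245189 / 4408320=-33404261786.18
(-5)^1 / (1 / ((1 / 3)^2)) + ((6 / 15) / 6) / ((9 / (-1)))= -76 / 135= -0.56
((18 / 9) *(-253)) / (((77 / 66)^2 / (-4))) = 72864 / 49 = 1487.02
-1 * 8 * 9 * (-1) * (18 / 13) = 1296 / 13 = 99.69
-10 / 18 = -0.56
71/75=0.95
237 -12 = 225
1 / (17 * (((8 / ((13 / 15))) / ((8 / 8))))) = 0.01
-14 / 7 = -2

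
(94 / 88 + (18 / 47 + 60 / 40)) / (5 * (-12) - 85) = -6103 / 299860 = -0.02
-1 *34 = -34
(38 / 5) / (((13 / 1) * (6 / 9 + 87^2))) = 114 / 1476085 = 0.00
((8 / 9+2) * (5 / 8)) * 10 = 325 / 18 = 18.06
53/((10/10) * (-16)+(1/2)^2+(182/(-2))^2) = 212/33061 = 0.01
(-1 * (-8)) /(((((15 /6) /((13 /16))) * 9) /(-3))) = -13 /15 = -0.87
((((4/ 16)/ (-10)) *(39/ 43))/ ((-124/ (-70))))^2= 74529/ 454883584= 0.00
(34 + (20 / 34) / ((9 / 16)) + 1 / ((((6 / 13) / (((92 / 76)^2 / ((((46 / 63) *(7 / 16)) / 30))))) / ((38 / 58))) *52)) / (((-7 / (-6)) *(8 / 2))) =8.31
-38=-38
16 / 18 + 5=53 / 9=5.89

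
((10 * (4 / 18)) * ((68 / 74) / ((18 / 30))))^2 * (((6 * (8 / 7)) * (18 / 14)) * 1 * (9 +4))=2404480000 / 1811187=1327.57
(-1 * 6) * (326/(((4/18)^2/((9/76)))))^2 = -42359567787/11552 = -3666860.09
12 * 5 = 60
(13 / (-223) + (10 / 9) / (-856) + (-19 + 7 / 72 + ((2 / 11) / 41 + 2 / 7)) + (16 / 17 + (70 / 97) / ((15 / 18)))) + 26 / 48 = -18248913838748 / 1117960315857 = -16.32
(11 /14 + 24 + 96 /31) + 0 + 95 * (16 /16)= 53331 /434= 122.88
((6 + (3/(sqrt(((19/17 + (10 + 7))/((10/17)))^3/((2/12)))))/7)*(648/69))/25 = 54*sqrt(1155)/4772845 + 1296/575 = 2.25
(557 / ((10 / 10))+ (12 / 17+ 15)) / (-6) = -4868 / 51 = -95.45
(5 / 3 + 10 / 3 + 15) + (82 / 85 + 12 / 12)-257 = -19978 / 85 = -235.04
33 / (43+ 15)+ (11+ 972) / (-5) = -196.03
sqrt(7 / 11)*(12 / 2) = 4.79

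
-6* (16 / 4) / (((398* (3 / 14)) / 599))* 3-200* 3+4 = -219236 / 199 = -1101.69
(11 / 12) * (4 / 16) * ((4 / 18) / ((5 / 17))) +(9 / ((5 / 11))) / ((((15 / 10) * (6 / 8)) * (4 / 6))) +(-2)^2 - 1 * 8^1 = 24379 / 1080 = 22.57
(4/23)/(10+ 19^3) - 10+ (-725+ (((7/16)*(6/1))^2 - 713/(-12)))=-20283792175/30333504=-668.69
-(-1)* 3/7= 3/7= 0.43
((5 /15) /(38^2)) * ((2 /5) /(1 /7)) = 0.00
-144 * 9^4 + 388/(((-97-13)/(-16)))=-51960016/55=-944727.56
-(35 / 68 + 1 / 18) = -349 / 612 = -0.57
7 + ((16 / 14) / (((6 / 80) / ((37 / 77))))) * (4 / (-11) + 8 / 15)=62833 / 7623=8.24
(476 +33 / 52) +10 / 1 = 25305 / 52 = 486.63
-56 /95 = -0.59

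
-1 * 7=-7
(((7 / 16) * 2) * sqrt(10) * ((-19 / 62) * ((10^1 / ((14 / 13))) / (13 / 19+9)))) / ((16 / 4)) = -0.20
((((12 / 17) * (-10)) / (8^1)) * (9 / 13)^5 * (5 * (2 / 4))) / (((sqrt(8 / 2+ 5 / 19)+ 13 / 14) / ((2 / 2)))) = 117802755 / 1229865221-781218270 * sqrt(19) / 15988247873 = -0.12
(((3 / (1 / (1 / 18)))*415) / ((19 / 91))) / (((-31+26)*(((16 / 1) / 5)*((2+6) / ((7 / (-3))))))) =264355 / 43776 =6.04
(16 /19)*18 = 288 /19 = 15.16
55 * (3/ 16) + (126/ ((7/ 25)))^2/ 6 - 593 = 530677/ 16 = 33167.31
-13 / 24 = -0.54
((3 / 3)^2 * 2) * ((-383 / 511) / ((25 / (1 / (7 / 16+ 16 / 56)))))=-0.08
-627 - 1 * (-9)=-618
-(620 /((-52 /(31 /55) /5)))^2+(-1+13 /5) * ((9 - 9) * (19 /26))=-1129.05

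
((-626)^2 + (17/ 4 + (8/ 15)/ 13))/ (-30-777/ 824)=-62967325162/ 4971915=-12664.60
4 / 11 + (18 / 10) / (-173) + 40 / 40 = 12876 / 9515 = 1.35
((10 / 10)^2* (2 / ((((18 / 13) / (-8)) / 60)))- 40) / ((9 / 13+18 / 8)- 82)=114400 / 12333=9.28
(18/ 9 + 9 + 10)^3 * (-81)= -750141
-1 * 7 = -7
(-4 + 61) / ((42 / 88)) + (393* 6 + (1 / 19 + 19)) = 332032 / 133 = 2496.48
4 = 4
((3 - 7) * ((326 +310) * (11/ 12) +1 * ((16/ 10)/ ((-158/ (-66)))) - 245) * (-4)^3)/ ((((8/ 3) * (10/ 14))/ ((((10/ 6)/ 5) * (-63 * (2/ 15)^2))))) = -839030528/ 49375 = -16993.02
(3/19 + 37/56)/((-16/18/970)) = -3801915/4256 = -893.31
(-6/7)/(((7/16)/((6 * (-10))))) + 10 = 6250/49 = 127.55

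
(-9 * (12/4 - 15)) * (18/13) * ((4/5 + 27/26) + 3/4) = 327078/845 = 387.07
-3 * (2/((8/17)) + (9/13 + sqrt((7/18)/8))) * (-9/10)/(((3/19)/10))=57 * sqrt(7)/4 + 43947/52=882.84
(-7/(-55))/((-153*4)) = -7/33660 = -0.00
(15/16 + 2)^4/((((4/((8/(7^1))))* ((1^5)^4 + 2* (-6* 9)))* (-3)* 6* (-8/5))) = -24398405/3534225408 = -0.01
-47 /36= -1.31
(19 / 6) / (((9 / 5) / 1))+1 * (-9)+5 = -121 / 54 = -2.24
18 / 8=9 / 4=2.25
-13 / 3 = -4.33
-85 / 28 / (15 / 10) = -85 / 42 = -2.02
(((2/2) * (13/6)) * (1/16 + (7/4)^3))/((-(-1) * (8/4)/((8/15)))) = 4511/1440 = 3.13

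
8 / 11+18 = 206 / 11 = 18.73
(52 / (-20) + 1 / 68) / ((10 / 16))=-4.14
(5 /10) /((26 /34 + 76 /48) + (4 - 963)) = -102 /195157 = -0.00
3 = 3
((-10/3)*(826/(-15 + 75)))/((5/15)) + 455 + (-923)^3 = -2358990449/3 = -786330149.67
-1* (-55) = 55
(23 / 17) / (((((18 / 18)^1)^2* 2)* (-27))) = -23 / 918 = -0.03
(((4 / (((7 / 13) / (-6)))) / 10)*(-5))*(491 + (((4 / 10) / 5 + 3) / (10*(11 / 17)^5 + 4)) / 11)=6980526380022 / 637869575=10943.50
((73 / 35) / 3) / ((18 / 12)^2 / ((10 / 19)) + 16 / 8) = 0.11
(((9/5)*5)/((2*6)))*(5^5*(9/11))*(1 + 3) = 84375/11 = 7670.45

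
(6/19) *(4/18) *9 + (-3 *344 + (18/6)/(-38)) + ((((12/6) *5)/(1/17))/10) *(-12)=-46947/38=-1235.45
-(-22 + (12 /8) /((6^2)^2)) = 19007 /864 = 22.00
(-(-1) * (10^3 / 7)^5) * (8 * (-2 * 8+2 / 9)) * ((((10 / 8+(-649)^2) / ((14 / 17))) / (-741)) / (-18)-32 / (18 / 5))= -74389043000000000000000 / 336257649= -221226322200331.57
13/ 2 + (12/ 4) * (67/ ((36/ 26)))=455/ 3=151.67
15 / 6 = 5 / 2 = 2.50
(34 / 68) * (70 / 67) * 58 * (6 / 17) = 12180 / 1139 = 10.69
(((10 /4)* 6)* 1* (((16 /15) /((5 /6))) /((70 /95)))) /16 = 57 /35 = 1.63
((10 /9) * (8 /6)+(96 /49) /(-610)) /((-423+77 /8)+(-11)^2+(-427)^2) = 4772032 /587636069895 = 0.00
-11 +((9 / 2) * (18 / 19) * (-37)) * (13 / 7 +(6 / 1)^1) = -166298 / 133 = -1250.36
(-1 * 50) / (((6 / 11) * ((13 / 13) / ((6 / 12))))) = -275 / 6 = -45.83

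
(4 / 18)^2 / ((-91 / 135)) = -20 / 273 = -0.07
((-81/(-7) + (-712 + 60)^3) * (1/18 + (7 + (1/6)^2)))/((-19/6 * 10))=32982967775/532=61998059.73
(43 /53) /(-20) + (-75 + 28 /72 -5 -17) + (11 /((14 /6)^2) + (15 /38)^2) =-94.48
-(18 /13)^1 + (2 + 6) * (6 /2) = 22.62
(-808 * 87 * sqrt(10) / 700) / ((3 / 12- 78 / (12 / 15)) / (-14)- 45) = 140592 * sqrt(10) / 53275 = 8.35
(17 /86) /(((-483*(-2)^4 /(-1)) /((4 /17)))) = 1 /166152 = 0.00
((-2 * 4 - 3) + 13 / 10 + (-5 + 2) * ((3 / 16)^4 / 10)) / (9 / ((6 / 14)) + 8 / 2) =-1271447 / 3276800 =-0.39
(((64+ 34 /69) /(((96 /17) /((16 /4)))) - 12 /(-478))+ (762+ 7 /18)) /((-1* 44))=-159915805 /8707248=-18.37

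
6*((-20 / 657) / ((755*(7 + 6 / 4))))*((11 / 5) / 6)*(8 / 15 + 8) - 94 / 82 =-5945441299 / 5186045925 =-1.15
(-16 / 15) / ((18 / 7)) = -0.41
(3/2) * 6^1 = 9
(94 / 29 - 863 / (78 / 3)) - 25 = -41433 / 754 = -54.95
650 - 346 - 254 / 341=303.26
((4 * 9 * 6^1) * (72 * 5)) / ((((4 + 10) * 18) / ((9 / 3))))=6480 / 7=925.71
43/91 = 0.47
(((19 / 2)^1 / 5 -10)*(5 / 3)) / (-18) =3 / 4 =0.75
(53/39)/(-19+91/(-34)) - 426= -12246320/28743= -426.06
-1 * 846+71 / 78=-65917 / 78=-845.09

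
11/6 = 1.83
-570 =-570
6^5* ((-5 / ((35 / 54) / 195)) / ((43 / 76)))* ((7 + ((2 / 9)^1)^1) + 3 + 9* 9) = -567673816320 / 301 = -1885959522.66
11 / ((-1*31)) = -11 / 31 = -0.35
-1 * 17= -17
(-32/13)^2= 1024/169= 6.06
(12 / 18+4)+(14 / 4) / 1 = 49 / 6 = 8.17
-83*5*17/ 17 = -415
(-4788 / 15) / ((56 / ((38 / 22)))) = -1083 / 110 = -9.85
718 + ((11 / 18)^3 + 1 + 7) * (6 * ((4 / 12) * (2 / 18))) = 18891179 / 26244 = 719.83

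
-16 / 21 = -0.76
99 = 99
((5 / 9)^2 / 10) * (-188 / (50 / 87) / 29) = -47 / 135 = -0.35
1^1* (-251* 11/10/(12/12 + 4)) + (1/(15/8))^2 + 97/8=-77059/1800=-42.81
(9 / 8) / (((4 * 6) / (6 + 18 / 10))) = 0.37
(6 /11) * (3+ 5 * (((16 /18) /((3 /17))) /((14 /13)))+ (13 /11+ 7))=143734 /7623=18.86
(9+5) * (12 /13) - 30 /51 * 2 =2596 /221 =11.75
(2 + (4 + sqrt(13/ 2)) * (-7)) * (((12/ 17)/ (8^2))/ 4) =-39/ 544 -21 * sqrt(26)/ 2176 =-0.12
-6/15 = -2/5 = -0.40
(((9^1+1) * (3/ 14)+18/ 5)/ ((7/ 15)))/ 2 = 603/ 98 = 6.15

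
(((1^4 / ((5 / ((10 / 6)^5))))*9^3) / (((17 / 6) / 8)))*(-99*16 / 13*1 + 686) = 660060000 / 221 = 2986696.83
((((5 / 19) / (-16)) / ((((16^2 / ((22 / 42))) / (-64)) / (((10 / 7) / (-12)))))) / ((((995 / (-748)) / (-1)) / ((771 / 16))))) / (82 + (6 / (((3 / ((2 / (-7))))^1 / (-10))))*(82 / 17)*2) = -44935165 / 663380745216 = -0.00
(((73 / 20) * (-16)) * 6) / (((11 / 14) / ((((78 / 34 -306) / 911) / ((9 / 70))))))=196992544 / 170357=1156.35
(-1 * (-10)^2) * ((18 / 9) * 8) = -1600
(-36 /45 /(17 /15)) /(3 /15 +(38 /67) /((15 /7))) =-1.52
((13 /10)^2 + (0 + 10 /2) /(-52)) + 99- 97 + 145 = 48293 /325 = 148.59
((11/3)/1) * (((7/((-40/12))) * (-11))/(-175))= -121/250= -0.48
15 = 15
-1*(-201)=201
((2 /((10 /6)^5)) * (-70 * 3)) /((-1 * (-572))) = -0.06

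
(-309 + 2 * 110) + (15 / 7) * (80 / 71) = -43033 / 497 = -86.59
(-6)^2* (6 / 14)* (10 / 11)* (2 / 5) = 432 / 77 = 5.61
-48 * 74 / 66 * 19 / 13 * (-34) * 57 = 21798624 / 143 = 152437.93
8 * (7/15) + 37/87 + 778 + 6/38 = 2155282/2755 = 782.32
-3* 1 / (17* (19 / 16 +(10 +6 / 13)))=-624 / 41191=-0.02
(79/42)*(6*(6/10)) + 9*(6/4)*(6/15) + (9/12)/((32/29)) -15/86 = 2442039/192640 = 12.68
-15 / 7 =-2.14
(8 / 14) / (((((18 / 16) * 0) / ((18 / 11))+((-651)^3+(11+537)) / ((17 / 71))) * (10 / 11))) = -374 / 685596348955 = -0.00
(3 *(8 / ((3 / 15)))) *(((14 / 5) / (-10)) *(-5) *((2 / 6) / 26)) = 28 / 13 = 2.15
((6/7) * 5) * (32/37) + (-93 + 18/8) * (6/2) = -278211/1036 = -268.54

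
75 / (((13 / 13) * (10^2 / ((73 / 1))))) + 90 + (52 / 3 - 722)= -6719 / 12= -559.92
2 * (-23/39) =-46/39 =-1.18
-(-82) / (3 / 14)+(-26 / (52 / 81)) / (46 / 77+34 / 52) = 877499 / 2505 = 350.30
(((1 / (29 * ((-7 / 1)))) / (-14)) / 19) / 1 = 1 / 53998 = 0.00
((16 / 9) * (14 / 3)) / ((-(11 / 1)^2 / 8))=-1792 / 3267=-0.55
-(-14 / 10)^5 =16807 / 3125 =5.38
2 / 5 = 0.40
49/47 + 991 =46626/47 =992.04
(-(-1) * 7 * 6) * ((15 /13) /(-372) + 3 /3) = 33747 /806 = 41.87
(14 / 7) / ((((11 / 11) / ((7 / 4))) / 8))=28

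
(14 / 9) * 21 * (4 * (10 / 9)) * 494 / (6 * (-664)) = -121030 / 6723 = -18.00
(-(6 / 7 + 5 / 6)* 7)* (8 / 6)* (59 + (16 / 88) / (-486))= -22394252 / 24057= -930.88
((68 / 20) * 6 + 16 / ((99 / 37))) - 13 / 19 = 241667 / 9405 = 25.70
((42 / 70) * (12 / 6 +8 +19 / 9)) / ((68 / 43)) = 4687 / 1020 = 4.60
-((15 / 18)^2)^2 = -625 / 1296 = -0.48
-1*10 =-10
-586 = -586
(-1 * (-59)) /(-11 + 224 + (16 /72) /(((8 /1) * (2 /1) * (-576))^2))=0.28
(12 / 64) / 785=3 / 12560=0.00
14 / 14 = 1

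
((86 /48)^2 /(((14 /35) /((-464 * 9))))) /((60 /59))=-3163639 /96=-32954.57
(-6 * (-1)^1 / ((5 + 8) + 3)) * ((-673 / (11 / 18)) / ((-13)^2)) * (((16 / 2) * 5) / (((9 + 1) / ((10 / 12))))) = -30285 / 3718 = -8.15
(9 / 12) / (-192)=-1 / 256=-0.00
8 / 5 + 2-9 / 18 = 31 / 10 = 3.10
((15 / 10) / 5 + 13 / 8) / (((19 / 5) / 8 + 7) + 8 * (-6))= -77 / 1621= -0.05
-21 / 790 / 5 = -21 / 3950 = -0.01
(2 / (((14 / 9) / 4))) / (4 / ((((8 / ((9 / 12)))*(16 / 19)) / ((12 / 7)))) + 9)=128 / 243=0.53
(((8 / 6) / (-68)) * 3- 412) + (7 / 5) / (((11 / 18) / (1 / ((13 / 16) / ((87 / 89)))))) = -442781511 / 1081795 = -409.30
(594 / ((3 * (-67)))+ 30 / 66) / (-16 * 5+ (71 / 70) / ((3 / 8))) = 193515 / 5981492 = 0.03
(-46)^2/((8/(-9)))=-4761/2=-2380.50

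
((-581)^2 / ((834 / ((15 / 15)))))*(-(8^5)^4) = -194590668008295936032768 / 417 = -466644287789678503675.70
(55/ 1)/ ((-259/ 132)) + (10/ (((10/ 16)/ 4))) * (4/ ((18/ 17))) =498244/ 2331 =213.75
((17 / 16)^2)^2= 83521 / 65536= 1.27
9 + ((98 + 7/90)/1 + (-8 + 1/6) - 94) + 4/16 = 989/180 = 5.49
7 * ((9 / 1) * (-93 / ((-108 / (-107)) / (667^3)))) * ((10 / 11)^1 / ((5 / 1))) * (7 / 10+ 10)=-737233040928979 / 220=-3351059276949.90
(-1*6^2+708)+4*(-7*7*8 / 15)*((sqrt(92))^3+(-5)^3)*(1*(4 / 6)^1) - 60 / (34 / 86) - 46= 1405358 / 153 - 577024*sqrt(23) / 45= -52310.43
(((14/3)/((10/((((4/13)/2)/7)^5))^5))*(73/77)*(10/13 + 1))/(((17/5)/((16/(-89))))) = -56337891328/3838937534967381792805453298592953173393416342620988954375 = -0.00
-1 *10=-10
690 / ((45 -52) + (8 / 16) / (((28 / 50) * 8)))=-154560 / 1543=-100.17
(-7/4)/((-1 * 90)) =7/360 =0.02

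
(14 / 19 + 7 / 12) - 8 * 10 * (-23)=1841.32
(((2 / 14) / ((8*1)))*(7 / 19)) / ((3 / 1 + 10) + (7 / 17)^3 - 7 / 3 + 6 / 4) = 14739 / 27413732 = 0.00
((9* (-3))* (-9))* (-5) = -1215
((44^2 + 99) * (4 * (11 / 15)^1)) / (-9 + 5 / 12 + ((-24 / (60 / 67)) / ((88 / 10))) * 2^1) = -787952 / 1937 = -406.79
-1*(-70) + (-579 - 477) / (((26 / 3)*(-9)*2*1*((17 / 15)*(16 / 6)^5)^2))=70.00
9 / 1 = 9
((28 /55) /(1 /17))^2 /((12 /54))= 1019592 /3025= 337.06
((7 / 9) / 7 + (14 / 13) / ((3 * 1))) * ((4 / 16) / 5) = 11 / 468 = 0.02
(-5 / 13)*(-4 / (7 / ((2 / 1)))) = 40 / 91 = 0.44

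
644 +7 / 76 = 48951 / 76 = 644.09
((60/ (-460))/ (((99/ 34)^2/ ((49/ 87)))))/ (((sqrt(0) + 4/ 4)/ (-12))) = 226576/ 2179089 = 0.10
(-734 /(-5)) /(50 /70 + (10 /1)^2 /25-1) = 2569 /65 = 39.52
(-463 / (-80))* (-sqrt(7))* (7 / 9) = -3241* sqrt(7) / 720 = -11.91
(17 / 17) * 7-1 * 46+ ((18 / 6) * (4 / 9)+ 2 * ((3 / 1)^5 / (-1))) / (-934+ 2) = -53795 / 1398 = -38.48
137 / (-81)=-137 / 81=-1.69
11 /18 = 0.61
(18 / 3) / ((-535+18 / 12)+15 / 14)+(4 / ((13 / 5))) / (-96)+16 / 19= 0.81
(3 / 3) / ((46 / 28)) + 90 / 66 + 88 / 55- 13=-11926 / 1265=-9.43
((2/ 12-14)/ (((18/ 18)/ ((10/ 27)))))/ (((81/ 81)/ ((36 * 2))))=-3320/ 9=-368.89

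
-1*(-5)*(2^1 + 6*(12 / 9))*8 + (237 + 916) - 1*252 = 1301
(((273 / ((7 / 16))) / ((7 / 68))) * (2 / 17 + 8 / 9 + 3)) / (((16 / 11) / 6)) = 701272 / 7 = 100181.71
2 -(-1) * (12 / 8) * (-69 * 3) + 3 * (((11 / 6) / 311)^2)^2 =-1246753141739111 / 4041339195312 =-308.50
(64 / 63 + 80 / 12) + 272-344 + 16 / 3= -3716 / 63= -58.98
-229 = -229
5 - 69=-64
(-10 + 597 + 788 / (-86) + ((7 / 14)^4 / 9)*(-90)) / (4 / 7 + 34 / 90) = 62546715 / 102856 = 608.10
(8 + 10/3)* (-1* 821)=-9304.67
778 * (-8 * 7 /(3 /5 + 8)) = -217840 /43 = -5066.05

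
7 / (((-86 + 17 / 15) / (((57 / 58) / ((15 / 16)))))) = -168 / 1943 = -0.09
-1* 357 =-357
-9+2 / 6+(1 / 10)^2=-2597 / 300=-8.66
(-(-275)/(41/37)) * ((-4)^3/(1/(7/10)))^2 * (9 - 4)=102108160/41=2490442.93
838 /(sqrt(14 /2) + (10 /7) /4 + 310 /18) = 233877420 /4795093 - 13304088 * sqrt(7) /4795093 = 41.43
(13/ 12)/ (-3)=-13/ 36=-0.36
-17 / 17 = -1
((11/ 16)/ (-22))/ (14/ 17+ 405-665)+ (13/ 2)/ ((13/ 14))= 986961/ 140992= 7.00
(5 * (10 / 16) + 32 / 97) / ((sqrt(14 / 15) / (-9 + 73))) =1532 * sqrt(210) / 97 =228.87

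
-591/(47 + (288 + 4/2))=-591/337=-1.75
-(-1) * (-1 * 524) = -524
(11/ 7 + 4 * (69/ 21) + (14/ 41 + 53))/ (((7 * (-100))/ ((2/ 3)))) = -9766/ 150675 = -0.06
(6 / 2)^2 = 9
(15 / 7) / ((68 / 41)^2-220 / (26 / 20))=-109265 / 8488872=-0.01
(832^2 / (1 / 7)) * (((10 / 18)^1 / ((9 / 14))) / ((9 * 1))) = 339189760 / 729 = 465280.88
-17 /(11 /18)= -306 /11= -27.82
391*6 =2346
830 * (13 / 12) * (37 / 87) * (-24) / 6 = -399230 / 261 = -1529.62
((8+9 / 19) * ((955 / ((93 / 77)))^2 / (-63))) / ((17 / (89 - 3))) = -10695829733050 / 25142643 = -425405.94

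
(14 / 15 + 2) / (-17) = -44 / 255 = -0.17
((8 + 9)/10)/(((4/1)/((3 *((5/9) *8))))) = 17/3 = 5.67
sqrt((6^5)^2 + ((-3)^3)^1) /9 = sqrt(6718461) /3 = 864.00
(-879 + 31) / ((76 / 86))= -18232 / 19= -959.58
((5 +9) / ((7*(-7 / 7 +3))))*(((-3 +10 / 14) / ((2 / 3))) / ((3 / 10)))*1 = -80 / 7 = -11.43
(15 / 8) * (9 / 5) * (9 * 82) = 2490.75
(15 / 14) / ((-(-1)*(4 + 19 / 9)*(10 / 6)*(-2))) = -81 / 1540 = -0.05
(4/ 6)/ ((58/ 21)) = 7/ 29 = 0.24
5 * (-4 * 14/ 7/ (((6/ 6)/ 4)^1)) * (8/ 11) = -1280/ 11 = -116.36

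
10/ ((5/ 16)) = 32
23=23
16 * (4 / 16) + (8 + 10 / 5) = 14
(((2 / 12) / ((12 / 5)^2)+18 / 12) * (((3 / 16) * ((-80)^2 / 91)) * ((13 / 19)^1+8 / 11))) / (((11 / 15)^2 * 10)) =48711875 / 9205196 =5.29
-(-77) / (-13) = -77 / 13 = -5.92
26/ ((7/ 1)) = 26/ 7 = 3.71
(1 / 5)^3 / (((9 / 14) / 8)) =112 / 1125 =0.10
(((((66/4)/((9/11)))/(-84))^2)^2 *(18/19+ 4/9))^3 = 48391736636242793308319274833/489520249440283219175695663081979904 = 0.00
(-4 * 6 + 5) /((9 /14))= -266 /9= -29.56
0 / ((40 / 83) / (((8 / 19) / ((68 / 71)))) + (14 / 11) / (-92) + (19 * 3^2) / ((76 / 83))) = 0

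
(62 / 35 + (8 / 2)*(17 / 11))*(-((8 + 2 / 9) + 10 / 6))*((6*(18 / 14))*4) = -6540432 / 2695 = -2426.88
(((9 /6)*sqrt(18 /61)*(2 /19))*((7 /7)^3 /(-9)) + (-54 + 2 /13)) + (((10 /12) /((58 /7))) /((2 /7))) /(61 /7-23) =-53.88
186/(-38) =-93/19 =-4.89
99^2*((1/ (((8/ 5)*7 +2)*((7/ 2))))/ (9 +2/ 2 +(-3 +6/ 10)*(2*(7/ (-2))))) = 7425/ 938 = 7.92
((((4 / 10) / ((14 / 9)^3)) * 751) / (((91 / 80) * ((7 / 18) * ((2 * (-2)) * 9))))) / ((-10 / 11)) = 6022269 / 1092455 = 5.51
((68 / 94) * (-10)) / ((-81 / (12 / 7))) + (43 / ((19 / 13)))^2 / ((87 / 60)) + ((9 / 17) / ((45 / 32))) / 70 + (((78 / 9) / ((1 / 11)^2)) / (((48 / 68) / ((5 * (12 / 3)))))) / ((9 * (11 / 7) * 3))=65928896872562 / 50815740825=1297.41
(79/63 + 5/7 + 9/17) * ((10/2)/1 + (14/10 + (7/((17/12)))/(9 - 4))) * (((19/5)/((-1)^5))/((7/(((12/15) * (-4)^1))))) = 20427584/637245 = 32.06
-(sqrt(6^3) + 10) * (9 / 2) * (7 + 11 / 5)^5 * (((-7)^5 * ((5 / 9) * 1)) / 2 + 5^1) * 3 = 102479819798.19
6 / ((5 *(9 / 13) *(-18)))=-13 / 135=-0.10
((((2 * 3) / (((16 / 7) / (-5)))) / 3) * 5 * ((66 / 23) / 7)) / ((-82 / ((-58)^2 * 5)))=3469125 / 1886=1839.41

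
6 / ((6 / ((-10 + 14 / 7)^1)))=-8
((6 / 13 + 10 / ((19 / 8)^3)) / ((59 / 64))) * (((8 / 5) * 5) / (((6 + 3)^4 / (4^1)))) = 220598272 / 34516456533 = 0.01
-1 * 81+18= -63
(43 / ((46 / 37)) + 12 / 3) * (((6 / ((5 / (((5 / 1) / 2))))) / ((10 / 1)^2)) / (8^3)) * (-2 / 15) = -71 / 235520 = -0.00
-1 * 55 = -55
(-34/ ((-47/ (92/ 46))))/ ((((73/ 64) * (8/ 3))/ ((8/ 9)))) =4352/ 10293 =0.42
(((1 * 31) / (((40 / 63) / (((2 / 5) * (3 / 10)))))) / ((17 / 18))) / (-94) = -52731 / 799000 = -0.07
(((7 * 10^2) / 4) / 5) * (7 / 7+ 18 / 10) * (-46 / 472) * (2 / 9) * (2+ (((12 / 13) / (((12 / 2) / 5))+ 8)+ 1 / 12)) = -1908011 / 82836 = -23.03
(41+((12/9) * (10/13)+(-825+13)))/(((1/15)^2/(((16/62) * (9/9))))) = -18017400/403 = -44708.19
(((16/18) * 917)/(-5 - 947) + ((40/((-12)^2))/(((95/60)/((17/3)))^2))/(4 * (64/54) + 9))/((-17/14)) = 24477842/49764933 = 0.49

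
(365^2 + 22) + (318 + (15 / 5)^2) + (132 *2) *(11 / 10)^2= 3347336 / 25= 133893.44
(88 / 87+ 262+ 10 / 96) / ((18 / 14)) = 2563799 / 12528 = 204.65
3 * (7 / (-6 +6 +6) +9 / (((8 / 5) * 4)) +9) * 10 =347.19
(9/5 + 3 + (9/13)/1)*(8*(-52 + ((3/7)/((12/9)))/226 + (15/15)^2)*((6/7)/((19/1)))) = -98752014/976885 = -101.09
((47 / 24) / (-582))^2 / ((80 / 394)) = 435173 / 7804200960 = 0.00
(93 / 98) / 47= 93 / 4606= 0.02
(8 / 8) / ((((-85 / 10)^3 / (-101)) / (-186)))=-30.59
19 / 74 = 0.26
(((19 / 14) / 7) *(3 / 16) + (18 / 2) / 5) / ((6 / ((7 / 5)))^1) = 4799 / 11200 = 0.43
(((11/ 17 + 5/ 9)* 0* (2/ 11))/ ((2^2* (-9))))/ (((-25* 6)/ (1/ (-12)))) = 0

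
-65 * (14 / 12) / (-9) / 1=455 / 54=8.43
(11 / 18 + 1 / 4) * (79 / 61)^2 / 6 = 193471 / 803736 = 0.24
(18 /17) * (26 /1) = 468 /17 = 27.53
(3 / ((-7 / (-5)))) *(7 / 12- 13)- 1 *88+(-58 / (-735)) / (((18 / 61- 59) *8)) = -603300907 / 5264070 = -114.61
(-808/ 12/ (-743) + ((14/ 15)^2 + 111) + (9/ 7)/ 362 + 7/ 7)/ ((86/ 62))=1483490071237/ 18215722350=81.44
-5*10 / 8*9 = -225 / 4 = -56.25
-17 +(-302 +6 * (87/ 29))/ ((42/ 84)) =-585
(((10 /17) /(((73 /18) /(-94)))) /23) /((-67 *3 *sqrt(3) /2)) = 0.00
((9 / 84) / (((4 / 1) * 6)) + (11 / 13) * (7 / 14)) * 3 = 3735 / 2912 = 1.28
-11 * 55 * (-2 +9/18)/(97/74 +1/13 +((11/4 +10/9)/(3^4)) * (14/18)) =11455702830/17985883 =636.93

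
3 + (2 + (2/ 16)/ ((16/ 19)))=659/ 128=5.15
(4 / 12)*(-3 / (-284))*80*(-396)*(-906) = 7175520 / 71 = 101063.66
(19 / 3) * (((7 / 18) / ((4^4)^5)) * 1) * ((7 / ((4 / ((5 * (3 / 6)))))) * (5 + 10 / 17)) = 442225 / 8074813394386944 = 0.00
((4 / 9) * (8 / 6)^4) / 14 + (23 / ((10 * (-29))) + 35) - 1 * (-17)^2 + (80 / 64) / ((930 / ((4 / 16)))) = -186424264379 / 734015520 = -253.98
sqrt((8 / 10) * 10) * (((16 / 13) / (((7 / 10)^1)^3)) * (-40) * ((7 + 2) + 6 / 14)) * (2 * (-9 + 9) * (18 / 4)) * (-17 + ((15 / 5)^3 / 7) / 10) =0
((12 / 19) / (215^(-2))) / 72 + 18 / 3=46909 / 114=411.48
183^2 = 33489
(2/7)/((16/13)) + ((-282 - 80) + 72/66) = -222177/616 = -360.68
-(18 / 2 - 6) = -3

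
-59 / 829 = -0.07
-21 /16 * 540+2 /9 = -25507 /36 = -708.53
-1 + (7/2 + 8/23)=131/46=2.85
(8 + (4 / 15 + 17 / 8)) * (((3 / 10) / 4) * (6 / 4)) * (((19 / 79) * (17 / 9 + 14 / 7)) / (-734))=-165851 / 111333120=-0.00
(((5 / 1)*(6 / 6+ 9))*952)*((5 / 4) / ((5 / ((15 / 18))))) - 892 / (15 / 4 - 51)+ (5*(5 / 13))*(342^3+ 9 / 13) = 2457421079167 / 31941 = 76936259.95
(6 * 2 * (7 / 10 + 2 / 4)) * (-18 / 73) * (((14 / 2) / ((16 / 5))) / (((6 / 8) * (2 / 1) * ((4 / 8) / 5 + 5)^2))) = -4200 / 21097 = -0.20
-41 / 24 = -1.71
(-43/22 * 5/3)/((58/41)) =-8815/3828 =-2.30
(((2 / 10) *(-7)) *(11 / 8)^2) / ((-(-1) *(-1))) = 2.65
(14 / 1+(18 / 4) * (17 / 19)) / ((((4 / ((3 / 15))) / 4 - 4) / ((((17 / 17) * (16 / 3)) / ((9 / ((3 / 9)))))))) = 5480 / 1539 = 3.56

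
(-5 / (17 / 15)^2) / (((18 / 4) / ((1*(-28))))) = 7000 / 289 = 24.22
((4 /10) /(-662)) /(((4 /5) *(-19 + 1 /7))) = 7 /174768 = 0.00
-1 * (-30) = 30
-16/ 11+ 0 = -16/ 11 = -1.45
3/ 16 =0.19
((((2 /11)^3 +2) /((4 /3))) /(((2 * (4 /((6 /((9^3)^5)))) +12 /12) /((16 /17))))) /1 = 32040 /6211598194540853191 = 0.00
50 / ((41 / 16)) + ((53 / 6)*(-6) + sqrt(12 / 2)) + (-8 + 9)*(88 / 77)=-9283 / 287 + sqrt(6)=-29.90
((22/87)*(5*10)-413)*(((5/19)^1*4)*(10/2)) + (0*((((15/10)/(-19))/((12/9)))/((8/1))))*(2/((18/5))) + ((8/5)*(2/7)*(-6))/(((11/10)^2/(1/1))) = -2109.41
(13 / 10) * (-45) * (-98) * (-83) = -475839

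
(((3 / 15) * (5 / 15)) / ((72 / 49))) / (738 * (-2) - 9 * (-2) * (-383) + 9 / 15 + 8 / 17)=-833 / 153653544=-0.00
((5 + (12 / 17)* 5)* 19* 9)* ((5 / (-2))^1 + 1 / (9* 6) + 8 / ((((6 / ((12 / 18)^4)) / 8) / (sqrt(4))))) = 1159855 / 459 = 2526.92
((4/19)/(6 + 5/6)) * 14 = 336/779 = 0.43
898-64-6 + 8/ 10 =4144/ 5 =828.80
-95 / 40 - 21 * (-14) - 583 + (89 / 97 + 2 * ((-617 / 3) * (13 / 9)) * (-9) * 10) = 123809735 / 2328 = 53182.88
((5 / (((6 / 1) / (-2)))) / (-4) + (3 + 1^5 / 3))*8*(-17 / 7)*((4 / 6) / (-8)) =85 / 14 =6.07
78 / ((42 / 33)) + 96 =1101 / 7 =157.29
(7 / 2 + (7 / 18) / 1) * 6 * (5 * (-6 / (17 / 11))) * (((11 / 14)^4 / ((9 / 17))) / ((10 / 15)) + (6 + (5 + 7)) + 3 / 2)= -1304481475 / 139944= -9321.45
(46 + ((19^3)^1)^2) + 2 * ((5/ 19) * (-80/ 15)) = 2681617679/ 57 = 47045924.19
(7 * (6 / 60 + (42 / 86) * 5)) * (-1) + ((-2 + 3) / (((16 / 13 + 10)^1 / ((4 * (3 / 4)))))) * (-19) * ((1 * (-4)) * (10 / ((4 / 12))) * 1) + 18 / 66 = 204246217 / 345290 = 591.52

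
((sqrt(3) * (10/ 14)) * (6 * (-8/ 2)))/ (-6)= 20 * sqrt(3)/ 7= 4.95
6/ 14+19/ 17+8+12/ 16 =4901/ 476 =10.30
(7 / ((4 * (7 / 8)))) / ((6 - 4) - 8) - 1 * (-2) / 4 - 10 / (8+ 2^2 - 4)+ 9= 95 / 12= 7.92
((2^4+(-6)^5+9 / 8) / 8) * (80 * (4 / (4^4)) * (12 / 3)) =-310355 / 64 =-4849.30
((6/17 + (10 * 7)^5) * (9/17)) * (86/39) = 567042323196/289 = 1962084163.31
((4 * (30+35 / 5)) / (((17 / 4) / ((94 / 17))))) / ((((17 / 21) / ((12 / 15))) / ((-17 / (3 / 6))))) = -9348864 / 1445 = -6469.80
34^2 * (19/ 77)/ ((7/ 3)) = 65892/ 539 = 122.25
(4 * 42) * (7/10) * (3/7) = 252/5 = 50.40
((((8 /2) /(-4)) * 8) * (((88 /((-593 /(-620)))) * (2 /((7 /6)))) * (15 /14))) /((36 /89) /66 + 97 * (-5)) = 38458252800 /13796525113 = 2.79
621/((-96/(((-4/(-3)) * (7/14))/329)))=-69/5264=-0.01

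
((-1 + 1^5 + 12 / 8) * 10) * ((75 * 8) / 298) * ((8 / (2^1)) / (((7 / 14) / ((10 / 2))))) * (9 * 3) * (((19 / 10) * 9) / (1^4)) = 83106000 / 149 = 557758.39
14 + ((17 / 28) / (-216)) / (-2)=169361 / 12096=14.00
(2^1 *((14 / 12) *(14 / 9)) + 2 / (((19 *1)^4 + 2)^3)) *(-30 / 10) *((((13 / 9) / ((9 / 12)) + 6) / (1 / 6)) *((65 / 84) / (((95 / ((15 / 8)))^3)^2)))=-41906743658683752225 / 1769289981967033890649341952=-0.00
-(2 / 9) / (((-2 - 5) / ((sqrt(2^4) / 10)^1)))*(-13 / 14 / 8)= -13 / 8820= -0.00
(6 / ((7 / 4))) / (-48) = -1 / 14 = -0.07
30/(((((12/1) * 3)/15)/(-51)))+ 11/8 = -5089/8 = -636.12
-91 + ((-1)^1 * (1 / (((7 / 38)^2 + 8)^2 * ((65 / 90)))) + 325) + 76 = 60259196398 / 194397957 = 309.98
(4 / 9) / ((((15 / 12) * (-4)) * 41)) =-4 / 1845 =-0.00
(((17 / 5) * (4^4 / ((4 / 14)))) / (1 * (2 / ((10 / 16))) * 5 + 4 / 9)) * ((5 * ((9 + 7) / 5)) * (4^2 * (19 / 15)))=55566336 / 925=60071.71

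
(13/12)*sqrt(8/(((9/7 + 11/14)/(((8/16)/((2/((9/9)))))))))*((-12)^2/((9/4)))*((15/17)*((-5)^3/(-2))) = 130000*sqrt(203)/493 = 3757.03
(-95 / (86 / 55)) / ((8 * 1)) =-5225 / 688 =-7.59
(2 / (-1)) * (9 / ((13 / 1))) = -18 / 13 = -1.38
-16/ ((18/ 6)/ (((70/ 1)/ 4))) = -280/ 3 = -93.33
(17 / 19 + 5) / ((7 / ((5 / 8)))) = 10 / 19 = 0.53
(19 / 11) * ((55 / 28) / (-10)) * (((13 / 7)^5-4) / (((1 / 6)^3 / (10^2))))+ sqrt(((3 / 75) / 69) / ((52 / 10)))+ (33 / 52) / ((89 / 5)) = -72189998253915 / 544479572+ sqrt(8970) / 8970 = -132585.31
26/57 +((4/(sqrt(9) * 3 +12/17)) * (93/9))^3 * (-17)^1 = -1312.48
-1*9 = -9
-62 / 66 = -31 / 33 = -0.94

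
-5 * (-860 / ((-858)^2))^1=1075 / 184041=0.01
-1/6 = -0.17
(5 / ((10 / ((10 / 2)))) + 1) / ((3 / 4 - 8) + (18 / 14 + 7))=98 / 29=3.38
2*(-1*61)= -122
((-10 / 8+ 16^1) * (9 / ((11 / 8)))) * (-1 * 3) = -3186 / 11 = -289.64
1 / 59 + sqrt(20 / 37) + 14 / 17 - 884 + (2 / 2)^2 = -884806 / 1003 + 2 * sqrt(185) / 37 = -881.42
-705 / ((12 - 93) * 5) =47 / 27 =1.74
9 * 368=3312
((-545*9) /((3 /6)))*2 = -19620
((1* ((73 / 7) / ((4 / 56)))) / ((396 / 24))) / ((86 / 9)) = 438 / 473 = 0.93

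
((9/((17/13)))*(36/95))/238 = 2106/192185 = 0.01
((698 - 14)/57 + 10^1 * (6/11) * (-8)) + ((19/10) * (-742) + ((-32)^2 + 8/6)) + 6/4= -136819/330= -414.60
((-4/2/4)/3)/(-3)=1/18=0.06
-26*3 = -78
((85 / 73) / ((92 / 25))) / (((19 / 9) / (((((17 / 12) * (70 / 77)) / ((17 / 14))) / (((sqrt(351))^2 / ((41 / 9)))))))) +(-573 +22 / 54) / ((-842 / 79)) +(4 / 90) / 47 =7856341443264841 / 146229603654420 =53.73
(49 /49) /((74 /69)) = 0.93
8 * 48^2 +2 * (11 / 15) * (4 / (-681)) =188282792 / 10215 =18431.99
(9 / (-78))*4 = -6 / 13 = -0.46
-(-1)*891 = 891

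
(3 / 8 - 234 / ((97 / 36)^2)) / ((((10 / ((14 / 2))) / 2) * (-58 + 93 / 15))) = 2397885 / 2785064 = 0.86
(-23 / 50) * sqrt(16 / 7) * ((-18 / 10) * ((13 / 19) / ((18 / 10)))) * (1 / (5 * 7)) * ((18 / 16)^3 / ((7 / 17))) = 3705507 * sqrt(7) / 208544000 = 0.05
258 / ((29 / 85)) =21930 / 29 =756.21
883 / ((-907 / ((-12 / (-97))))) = -10596 / 87979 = -0.12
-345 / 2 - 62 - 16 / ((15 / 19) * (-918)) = -3228761 / 13770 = -234.48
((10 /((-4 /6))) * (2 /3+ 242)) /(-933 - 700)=3640 /1633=2.23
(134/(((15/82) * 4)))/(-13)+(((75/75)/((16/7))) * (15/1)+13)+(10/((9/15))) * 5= 92361/1040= 88.81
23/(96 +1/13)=299/1249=0.24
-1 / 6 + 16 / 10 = 43 / 30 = 1.43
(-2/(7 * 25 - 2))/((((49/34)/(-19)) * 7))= 1292/59339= 0.02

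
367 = 367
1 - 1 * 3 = -2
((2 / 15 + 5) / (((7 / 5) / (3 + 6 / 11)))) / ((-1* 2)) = -13 / 2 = -6.50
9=9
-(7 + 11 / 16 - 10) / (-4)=-37 / 64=-0.58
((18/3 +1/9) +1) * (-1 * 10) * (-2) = 1280/9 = 142.22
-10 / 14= -5 / 7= -0.71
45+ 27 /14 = 657 /14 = 46.93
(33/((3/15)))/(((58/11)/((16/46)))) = 7260/667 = 10.88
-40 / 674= -20 / 337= -0.06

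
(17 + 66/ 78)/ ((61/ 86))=19952/ 793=25.16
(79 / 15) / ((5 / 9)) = 237 / 25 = 9.48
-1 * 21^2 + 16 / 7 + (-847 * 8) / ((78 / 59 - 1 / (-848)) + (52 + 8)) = -11795323557 / 21476861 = -549.21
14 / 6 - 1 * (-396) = 398.33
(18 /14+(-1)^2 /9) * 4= 352 /63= 5.59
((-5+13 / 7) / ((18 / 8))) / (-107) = 0.01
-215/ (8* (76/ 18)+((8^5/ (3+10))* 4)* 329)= -25155/ 388108144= -0.00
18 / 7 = 2.57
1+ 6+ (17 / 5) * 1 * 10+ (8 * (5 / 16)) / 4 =333 / 8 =41.62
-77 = -77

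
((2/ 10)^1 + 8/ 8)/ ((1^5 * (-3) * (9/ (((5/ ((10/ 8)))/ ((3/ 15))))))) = -8/ 9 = -0.89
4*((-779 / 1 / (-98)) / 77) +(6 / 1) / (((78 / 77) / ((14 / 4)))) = 2074155 / 98098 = 21.14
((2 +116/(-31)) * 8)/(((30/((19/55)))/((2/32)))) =-171/17050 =-0.01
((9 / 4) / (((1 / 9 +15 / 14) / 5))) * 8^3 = 725760 / 149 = 4870.87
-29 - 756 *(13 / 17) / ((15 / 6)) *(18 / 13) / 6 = -7001 / 85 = -82.36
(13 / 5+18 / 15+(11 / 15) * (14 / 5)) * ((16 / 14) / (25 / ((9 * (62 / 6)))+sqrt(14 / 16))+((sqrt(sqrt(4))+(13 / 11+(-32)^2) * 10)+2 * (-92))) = 20250192 * sqrt(14) / 9720025+439 * sqrt(2) / 75+18901811729494 / 320760825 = 58944.13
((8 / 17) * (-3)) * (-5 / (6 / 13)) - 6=158 / 17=9.29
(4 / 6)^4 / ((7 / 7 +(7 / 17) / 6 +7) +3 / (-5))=2720 / 102843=0.03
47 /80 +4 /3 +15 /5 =1181 /240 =4.92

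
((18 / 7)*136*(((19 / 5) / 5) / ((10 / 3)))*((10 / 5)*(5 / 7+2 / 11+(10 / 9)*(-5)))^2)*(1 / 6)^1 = 53883847088 / 46690875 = 1154.06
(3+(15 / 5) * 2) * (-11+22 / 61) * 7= -40887 / 61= -670.28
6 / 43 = 0.14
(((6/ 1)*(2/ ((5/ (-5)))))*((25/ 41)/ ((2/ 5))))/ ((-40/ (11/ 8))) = 825/ 1312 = 0.63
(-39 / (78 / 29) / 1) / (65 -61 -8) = 29 / 8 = 3.62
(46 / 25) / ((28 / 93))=2139 / 350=6.11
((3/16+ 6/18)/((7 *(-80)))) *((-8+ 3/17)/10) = 19/26112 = 0.00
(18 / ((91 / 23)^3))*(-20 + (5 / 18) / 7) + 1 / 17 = -514925088 / 89674949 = -5.74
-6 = -6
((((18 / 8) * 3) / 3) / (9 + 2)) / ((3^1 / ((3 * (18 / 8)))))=81 / 176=0.46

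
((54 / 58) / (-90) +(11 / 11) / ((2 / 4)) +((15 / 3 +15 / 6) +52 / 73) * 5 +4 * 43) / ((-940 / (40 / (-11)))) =413876 / 497495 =0.83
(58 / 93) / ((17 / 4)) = 232 / 1581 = 0.15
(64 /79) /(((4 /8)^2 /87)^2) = 98109.57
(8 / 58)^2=16 / 841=0.02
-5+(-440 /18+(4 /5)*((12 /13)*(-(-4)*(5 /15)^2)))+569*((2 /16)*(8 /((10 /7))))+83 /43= 3734149 /10062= 371.11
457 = 457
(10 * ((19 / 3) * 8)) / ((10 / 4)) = 608 / 3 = 202.67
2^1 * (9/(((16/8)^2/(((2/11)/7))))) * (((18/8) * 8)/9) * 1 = 18/77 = 0.23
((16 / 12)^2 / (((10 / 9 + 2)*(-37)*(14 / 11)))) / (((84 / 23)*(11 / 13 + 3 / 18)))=-3289 / 1002589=-0.00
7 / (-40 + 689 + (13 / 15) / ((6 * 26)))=1260 / 116821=0.01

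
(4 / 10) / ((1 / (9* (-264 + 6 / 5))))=-23652 / 25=-946.08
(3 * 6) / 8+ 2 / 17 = 161 / 68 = 2.37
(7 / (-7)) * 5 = -5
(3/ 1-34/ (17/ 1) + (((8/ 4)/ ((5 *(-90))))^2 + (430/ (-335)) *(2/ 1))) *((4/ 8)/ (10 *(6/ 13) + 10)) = -34551127/ 644456250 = -0.05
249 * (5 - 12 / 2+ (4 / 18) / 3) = -2075 / 9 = -230.56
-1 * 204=-204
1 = 1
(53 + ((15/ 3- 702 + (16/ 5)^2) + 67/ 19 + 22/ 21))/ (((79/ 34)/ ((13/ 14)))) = -1387024951/ 5516175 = -251.45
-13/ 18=-0.72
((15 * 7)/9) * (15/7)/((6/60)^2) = 2500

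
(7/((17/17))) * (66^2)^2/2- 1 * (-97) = 66411673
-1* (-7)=7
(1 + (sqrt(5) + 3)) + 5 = sqrt(5) + 9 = 11.24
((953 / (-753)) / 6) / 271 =-953 / 1224378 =-0.00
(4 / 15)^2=0.07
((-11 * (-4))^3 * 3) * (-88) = -22488576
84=84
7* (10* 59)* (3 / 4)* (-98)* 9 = -2731995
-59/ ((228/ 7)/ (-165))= 22715/ 76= 298.88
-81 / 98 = -0.83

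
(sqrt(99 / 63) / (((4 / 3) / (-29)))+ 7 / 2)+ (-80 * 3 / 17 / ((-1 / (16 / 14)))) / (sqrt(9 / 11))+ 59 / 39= -87 * sqrt(77) / 28+ 391 / 78+ 640 * sqrt(11) / 119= -4.41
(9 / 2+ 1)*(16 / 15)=88 / 15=5.87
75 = 75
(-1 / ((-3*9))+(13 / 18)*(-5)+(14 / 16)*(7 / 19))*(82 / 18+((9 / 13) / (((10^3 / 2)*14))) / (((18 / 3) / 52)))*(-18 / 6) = 383073563 / 8618400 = 44.45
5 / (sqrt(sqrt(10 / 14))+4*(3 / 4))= 5 / (5^(1 / 4)*7^(3 / 4) / 7+3)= 1.28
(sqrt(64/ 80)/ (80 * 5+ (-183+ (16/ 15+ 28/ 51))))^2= 52020/ 3107728009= 0.00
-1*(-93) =93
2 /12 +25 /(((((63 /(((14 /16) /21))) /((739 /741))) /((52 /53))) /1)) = 104399 /570969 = 0.18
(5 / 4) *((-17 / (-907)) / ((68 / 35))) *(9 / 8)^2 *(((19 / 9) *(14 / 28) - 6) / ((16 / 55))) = -7709625 / 29720576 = -0.26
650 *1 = 650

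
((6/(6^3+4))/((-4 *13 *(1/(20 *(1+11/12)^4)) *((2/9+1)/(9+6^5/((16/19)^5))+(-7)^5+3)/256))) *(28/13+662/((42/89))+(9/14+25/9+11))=43518080301677857831/14216770305522600816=3.06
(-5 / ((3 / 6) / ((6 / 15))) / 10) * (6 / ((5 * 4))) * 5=-3 / 5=-0.60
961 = 961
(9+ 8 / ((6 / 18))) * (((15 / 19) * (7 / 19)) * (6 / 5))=4158 / 361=11.52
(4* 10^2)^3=64000000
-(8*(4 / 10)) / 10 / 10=-0.03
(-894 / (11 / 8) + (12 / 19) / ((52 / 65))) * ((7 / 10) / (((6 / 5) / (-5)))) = 1583435 / 836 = 1894.06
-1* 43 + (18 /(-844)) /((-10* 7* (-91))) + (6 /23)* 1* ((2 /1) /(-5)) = -2665022203 /61827220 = -43.10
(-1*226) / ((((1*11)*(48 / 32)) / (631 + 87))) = -324536 / 33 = -9834.42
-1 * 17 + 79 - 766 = -704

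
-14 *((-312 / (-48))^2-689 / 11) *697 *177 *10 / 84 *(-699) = -128921221845 / 44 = -2930027769.20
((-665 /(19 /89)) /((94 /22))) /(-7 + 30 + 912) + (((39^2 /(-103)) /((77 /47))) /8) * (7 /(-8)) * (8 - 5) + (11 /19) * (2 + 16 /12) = 13565303371 /3302414016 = 4.11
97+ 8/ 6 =295/ 3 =98.33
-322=-322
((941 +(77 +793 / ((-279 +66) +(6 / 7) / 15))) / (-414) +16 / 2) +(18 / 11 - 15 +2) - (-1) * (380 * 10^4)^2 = 14439999999994.19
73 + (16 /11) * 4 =867 /11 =78.82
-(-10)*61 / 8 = 305 / 4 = 76.25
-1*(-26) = 26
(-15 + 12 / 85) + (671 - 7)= 55177 / 85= 649.14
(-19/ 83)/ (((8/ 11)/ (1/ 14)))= -0.02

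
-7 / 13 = -0.54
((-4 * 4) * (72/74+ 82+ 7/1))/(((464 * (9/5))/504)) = -932120/1073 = -868.70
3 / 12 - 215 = -859 / 4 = -214.75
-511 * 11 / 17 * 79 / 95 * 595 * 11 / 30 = -34192543 / 570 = -59986.92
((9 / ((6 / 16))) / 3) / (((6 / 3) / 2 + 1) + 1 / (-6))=4.36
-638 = -638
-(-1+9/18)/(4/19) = 19/8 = 2.38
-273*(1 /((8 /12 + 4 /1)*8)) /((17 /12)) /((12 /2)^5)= -13 /19584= -0.00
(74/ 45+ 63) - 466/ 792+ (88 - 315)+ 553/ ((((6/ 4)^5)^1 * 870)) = -757466209/ 4651020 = -162.86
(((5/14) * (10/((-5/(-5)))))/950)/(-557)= -1/148162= -0.00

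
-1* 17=-17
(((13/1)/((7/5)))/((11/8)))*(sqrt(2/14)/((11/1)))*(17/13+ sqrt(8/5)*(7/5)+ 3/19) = 14480*sqrt(7)/112651+ 208*sqrt(70)/4235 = 0.75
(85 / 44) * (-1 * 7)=-595 / 44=-13.52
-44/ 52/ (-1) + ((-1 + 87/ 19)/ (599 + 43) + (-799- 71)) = -68912159/ 79287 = -869.15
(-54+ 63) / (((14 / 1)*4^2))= 9 / 224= 0.04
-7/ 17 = -0.41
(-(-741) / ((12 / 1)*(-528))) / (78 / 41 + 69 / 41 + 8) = -533 / 52800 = -0.01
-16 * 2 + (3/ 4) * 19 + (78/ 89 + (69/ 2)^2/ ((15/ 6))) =817423/ 1780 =459.23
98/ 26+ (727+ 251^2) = 828513/ 13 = 63731.77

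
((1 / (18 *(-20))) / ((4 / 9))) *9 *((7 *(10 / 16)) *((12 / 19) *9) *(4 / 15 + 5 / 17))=-81081 / 103360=-0.78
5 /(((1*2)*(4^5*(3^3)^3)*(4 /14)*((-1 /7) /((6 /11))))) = -245 /147806208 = -0.00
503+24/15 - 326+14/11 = 9893/55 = 179.87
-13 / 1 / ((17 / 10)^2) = -1300 / 289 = -4.50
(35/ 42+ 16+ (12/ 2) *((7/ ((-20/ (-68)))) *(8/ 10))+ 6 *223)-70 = 209861/ 150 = 1399.07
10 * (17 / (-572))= -85 / 286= -0.30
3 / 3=1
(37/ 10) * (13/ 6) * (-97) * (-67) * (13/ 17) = 40638247/ 1020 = 39841.42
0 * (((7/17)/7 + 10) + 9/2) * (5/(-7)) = 0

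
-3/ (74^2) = -3/ 5476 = -0.00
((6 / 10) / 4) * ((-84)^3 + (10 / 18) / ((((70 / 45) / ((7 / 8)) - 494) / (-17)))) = -1575407181 / 17720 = -88905.60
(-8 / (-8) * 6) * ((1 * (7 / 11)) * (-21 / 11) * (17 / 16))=-7497 / 968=-7.74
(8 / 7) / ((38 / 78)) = 312 / 133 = 2.35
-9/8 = -1.12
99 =99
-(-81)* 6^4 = 104976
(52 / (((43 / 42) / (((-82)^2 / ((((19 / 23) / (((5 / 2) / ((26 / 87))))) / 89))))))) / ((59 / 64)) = 16094002659840 / 48203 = 333879689.23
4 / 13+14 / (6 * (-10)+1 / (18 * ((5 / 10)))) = 74 / 1001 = 0.07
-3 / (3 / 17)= -17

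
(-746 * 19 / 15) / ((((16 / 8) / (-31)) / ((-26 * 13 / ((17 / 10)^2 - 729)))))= 1485151720 / 217833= 6817.85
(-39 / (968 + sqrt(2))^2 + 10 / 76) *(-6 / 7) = -3291496852416 / 29193840097093 - 113256 *sqrt(2) / 1536517899847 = -0.11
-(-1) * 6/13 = 0.46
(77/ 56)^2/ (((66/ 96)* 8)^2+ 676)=121/ 45200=0.00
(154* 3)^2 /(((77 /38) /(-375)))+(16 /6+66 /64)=-3792095645 /96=-39500996.30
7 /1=7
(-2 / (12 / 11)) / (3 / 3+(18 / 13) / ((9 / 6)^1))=-0.95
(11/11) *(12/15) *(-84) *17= -5712/5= -1142.40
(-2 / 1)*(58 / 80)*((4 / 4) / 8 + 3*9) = -6293 / 160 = -39.33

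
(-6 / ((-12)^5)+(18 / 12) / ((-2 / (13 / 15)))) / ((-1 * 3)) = 134779 / 622080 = 0.22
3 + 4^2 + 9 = 28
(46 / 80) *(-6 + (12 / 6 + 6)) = 23 / 20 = 1.15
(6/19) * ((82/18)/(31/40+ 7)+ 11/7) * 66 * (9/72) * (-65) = -365.33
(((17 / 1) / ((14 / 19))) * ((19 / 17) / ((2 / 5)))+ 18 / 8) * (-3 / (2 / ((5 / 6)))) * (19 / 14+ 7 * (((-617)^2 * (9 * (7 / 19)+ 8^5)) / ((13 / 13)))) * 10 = -271206923924088925 / 3724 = -72826778712161.37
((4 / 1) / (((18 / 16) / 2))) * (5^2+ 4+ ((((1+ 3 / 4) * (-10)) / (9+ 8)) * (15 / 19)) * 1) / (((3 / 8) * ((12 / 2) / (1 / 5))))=2330752 / 130815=17.82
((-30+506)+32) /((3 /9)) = 1524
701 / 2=350.50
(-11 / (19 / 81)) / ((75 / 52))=-15444 / 475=-32.51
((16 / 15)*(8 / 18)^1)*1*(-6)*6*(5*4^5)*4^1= -1048576 / 3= -349525.33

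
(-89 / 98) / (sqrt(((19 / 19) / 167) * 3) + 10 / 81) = 6019515 / 146167-583929 * sqrt(501) / 292334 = -3.53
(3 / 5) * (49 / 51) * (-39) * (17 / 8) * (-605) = 231231 / 8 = 28903.88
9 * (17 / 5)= 153 / 5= 30.60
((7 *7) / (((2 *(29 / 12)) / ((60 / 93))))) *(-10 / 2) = -29400 / 899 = -32.70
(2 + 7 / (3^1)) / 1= 13 / 3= 4.33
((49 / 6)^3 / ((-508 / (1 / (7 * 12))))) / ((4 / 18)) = -16807 / 292608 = -0.06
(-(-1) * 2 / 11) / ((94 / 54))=54 / 517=0.10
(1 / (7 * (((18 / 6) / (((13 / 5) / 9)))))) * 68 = 884 / 945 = 0.94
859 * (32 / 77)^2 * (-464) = -408141824 / 5929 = -68838.22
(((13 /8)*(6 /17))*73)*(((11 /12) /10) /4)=10439 /10880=0.96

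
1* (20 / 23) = 20 / 23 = 0.87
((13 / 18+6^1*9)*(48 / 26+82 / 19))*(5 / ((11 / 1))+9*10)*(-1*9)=-745837075 / 2717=-274507.57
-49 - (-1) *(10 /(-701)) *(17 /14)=-240528 /4907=-49.02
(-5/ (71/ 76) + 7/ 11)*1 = -3683/ 781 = -4.72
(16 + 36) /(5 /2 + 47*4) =104 /381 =0.27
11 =11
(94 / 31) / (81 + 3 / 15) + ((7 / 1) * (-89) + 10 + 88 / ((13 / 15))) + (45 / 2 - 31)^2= -143713607 / 327236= -439.17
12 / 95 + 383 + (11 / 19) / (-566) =20600647 / 53770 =383.13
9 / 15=3 / 5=0.60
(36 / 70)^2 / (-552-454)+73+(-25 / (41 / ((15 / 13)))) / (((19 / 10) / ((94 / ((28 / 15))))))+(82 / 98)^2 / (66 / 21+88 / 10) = 52287069932679 / 960960650650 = 54.41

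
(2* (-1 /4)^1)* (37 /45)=-37 /90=-0.41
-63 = -63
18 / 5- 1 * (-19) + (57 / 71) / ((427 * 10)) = 6851699 / 303170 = 22.60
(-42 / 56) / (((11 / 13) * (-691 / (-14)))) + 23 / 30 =85364 / 114015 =0.75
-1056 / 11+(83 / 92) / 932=-8231341 / 85744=-96.00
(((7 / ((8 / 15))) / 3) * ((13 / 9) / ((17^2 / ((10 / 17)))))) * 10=11375 / 88434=0.13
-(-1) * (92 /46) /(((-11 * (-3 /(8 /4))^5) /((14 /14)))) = 64 /2673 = 0.02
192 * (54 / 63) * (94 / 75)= 36096 / 175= 206.26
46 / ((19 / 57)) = 138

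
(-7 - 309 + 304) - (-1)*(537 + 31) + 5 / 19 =10569 / 19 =556.26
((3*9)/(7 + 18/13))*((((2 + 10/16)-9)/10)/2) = -17901/17440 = -1.03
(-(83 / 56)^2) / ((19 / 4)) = -6889 / 14896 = -0.46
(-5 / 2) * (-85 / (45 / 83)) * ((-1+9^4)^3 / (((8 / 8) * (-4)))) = -248953679360000 / 9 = -27661519928888.89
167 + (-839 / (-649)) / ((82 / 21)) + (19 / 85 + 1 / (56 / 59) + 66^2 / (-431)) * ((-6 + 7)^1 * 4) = 900820056463 / 6823745005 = 132.01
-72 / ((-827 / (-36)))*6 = -15552 / 827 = -18.81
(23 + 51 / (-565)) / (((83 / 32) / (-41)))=-16982528 / 46895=-362.14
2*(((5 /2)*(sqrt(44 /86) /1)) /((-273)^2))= 5*sqrt(946) /3204747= 0.00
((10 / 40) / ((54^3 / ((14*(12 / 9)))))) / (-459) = -7 / 108413964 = -0.00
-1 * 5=-5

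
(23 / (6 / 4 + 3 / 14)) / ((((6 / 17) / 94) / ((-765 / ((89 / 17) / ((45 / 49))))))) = -1194964425 / 2492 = -479520.23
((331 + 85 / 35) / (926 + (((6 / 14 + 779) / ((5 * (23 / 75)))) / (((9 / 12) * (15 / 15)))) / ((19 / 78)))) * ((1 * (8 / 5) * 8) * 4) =130554624 / 28359985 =4.60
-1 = -1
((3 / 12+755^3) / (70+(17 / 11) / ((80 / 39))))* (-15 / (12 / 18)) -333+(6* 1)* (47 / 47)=-136860159.16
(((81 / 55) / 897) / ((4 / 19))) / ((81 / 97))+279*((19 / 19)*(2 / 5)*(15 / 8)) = 20647619 / 98670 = 209.26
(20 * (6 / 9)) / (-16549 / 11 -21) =-22 / 2517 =-0.01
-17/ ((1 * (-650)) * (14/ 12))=51/ 2275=0.02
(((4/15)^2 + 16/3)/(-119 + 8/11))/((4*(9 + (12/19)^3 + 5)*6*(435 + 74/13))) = -74543612/245903343232275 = -0.00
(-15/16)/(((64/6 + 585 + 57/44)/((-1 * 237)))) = 117315/315196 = 0.37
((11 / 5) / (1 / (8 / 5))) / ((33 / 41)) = 328 / 75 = 4.37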